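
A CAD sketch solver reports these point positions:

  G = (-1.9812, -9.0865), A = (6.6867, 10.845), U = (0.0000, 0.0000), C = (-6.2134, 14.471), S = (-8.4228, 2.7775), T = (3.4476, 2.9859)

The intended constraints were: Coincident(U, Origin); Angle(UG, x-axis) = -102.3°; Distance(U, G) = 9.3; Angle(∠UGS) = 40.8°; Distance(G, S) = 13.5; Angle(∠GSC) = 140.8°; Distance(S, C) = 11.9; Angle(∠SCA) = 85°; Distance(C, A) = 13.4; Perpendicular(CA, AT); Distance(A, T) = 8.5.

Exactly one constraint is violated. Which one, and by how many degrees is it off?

Perpendicular(CA, AT) — off by 6.70°.

U = (0.00, 0.00) ✓; UG at -102.3° ✓; |UG| = 9.300 ✓; ∠UGS = 40.80° ✓; |GS| = 13.50 ✓; ∠GSC = 140.8° ✓; |SC| = 11.90 ✓; ∠SCA = 85.00° ✓; |CA| = 13.40 ✓; ∠(CA, AT) = 96.70° ✗; |AT| = 8.500 ✓.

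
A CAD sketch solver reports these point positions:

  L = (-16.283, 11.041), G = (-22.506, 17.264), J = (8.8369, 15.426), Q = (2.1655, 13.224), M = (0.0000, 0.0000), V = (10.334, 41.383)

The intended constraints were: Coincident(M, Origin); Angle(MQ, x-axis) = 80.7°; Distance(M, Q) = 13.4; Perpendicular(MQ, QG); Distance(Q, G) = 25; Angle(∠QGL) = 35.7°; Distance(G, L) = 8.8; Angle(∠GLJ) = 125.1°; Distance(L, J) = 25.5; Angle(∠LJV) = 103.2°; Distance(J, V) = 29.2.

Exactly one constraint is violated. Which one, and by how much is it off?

Distance(J, V) = 29.2 — off by 3.20.

M = (0.00, 0.00) ✓; MQ at 80.70° ✓; |MQ| = 13.40 ✓; ∠(MQ, QG) = 90.00° ✓; |QG| = 25.00 ✓; ∠QGL = 35.70° ✓; |GL| = 8.801 ✓; ∠GLJ = 125.1° ✓; |LJ| = 25.50 ✓; ∠LJV = 103.2° ✓; |JV| = 26.00 ✗.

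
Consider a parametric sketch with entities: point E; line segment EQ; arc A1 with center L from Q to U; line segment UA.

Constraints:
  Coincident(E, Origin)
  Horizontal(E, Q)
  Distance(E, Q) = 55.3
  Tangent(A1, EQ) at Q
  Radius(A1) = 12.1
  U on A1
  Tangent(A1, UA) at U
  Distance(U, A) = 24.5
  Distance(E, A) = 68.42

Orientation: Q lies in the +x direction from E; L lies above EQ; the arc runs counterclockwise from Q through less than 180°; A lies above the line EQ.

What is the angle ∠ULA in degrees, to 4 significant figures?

63.72°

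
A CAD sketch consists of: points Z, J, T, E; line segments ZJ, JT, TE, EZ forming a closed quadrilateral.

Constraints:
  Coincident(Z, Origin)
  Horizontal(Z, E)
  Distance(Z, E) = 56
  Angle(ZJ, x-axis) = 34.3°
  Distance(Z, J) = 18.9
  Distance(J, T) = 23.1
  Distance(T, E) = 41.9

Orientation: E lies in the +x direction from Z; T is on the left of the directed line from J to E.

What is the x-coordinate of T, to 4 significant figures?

27.33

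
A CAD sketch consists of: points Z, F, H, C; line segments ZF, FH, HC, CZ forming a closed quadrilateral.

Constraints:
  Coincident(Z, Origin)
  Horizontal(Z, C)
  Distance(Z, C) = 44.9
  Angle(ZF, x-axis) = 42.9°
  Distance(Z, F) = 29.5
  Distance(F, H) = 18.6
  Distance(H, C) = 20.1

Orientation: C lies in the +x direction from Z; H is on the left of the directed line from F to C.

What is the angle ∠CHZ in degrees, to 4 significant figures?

77.59°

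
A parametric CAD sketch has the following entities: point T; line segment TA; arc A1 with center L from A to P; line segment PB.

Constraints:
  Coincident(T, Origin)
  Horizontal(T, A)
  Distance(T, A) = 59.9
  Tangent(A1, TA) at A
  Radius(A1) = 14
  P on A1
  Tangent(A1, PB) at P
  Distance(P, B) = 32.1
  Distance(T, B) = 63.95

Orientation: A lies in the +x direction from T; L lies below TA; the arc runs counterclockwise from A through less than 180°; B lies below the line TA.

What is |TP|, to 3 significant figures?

47.9

Checks: |LP| = 14.00 ✓; ∠(LP, PB) = 90.00° ✓; |PB| = 32.10 ✓; |TB| = 63.95 ✓.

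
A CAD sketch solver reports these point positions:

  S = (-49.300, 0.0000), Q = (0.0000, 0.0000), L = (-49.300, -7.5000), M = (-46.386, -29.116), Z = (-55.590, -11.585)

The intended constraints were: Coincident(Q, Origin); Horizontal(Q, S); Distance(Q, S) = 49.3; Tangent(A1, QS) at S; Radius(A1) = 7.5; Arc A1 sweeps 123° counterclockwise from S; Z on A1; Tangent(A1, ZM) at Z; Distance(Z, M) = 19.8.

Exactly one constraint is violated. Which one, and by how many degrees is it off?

Tangent(A1, ZM) at Z — off by 5.30°.

Q = (0.00, 0.00) ✓; Q.y = 0.00, S.y = 0.00 ✓; |QS| = 49.30 ✓; ∠(LS, SQ) = 90.00° ✓; |LS| = 7.500 ✓; bearing(L→Z) − bearing(L→S) = 123.0° ✓; |LZ| = 7.500 ✓; ∠(LZ, ZM) = 95.30° ✗; |ZM| = 19.80 ✓.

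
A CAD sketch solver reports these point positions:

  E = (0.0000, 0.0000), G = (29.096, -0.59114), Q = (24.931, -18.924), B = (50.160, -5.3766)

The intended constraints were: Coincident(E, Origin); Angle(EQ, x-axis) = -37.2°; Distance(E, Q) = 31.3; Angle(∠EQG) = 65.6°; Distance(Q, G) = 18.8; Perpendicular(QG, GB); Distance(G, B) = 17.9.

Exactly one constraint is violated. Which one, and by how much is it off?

Distance(G, B) = 17.9 — off by 3.70.

E = (0.00, 0.00) ✓; EQ at -37.20° ✓; |EQ| = 31.30 ✓; ∠EQG = 65.60° ✓; |QG| = 18.80 ✓; ∠(QG, GB) = 90.00° ✓; |GB| = 21.60 ✗.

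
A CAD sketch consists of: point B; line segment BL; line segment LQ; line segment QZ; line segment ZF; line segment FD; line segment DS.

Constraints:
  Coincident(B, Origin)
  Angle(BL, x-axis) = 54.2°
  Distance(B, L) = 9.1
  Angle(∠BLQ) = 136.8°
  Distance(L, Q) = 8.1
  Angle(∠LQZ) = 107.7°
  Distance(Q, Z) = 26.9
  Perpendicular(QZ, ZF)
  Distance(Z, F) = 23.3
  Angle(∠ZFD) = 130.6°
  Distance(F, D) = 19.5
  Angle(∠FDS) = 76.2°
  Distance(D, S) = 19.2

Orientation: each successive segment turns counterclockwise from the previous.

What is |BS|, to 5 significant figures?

3.5313

B is at the origin; BL runs at 54.2° with length 9.1, so L = (5.3231, 7.3807). ∠BLQ = 136.8° gives LQ at 97.400° from the x-axis; with |LQ| = 8.1, Q = (4.2799, 15.413). ∠LQZ = 107.7° gives QZ at 169.70° from the x-axis; with |QZ| = 26.9, Z = (-22.187, 20.223). QZ ⟂ ZF, so ZF runs at -100.30°; with |ZF| = 23.3, F = (-26.353, -2.7015). ∠ZFD = 130.6° gives FD at -50.900° from the x-axis; with |FD| = 19.5, D = (-14.055, -17.834). ∠FDS = 76.2° gives DS at 52.900° from the x-axis; with |DS| = 19.2, S = (-2.4730, -2.5208). Then |BS| = |S − B| = 3.5313.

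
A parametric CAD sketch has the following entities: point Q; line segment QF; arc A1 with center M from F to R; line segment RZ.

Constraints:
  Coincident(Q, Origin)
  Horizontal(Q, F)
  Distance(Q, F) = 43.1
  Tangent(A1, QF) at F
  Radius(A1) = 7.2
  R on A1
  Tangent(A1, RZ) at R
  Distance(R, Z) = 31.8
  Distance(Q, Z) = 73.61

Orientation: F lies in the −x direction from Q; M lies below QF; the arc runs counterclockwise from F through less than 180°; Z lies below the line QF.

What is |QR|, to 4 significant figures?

48.94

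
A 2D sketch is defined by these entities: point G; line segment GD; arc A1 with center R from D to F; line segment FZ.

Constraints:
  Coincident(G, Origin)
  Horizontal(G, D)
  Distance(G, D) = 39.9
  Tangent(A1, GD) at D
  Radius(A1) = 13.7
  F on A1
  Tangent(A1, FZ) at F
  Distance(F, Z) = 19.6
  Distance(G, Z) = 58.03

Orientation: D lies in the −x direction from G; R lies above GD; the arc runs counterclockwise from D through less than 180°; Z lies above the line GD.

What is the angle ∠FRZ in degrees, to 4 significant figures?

55.05°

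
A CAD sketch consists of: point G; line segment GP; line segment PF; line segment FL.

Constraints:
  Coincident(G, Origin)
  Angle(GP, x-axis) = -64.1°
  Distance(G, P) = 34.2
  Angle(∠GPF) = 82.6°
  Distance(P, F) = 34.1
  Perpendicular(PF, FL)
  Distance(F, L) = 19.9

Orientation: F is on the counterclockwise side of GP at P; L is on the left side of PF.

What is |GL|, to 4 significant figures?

32.84

G is at the origin; GP runs at -64.1° with length 34.2, so P = 34.2·(cos -64.1°, sin -64.1°) = (14.94, -30.76). ∠GPF = 82.6°, so PF runs at -64.1° + (180° − 82.6°) = 33.30° from the x-axis; with |PF| = 34.1, F = P + 34.1·(cos 33.30°, sin 33.30°) = (43.44, -12.04). PF is perpendicular to FL; with |FL| = 19.9 on the left of PF, L = F + 19.9·(-0.5490, 0.8358) = (32.51, 4.589). Then |GL| = |L − G| = 32.84.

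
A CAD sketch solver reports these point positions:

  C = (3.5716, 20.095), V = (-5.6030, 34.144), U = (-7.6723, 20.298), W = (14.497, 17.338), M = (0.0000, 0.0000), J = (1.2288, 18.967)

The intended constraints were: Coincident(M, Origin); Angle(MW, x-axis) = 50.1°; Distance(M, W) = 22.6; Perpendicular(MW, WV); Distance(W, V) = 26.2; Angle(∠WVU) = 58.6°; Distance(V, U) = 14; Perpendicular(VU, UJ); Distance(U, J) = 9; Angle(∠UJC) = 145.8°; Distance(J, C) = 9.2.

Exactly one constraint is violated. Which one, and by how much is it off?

Distance(J, C) = 9.2 — off by 6.60.

M = (0.00, 0.00) ✓; MW at 50.10° ✓; |MW| = 22.60 ✓; ∠(MW, WV) = 90.00° ✓; |WV| = 26.20 ✓; ∠WVU = 58.60° ✓; |VU| = 14.00 ✓; ∠(VU, UJ) = 90.00° ✓; |UJ| = 9.000 ✓; ∠UJC = 145.8° ✓; |JC| = 2.600 ✗.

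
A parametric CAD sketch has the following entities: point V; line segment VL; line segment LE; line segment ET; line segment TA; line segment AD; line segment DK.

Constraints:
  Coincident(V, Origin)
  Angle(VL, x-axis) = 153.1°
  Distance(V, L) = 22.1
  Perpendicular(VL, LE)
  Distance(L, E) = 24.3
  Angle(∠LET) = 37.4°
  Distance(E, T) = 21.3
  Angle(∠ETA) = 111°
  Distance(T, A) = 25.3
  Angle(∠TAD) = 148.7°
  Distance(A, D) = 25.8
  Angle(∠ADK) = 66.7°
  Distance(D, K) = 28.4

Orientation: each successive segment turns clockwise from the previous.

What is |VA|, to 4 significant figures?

26.52

∠LET = 37.4° gives ET at -79.50° from the x-axis; with |ET| = 21.3, T = (-4.833, 10.73). ∠ETA = 111.0° gives TA at -148.5° from the x-axis; with |TA| = 25.3, A = (-26.40, -2.493). Then |VA| = |A − V| = 26.52.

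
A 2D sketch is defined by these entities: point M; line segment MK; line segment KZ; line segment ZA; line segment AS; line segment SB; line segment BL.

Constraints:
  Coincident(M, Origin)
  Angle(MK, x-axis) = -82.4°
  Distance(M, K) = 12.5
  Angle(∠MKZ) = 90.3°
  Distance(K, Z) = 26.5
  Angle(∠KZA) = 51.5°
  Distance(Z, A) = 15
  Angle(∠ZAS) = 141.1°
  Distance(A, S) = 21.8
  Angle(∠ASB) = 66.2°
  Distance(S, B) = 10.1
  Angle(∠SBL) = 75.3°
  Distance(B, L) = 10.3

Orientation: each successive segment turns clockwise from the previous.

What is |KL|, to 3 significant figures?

13.2

M is at the origin; MK runs at -82.4° with length 12.5, so K = (1.65, -12.4). ∠MKZ = 90.3° gives KZ at -172° from the x-axis; with |KZ| = 26.5, Z = (-24.6, -16.0). ∠KZA = 51.5° gives ZA at 59.4° from the x-axis; with |ZA| = 15.0, A = (-17.0, -3.12). ∠ZAS = 141.1° gives AS at 20.5° from the x-axis; with |AS| = 21.8, S = (3.46, 4.51). ∠ASB = 66.2° gives SB at -93.3° from the x-axis; with |SB| = 10.1, B = (2.88, -5.57). ∠SBL = 75.3° gives BL at 162° from the x-axis; with |BL| = 10.3, L = (-6.92, -2.39). Then |KL| = |L − K| = 13.2.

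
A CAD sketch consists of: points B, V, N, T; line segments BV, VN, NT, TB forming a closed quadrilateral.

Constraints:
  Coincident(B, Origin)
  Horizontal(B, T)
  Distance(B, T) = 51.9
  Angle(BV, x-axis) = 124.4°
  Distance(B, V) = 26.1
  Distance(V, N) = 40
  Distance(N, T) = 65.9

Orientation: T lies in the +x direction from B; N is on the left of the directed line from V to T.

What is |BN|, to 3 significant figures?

53.1

Checks: |VN| = 40.00 ✓; |NT| = 65.90 ✓.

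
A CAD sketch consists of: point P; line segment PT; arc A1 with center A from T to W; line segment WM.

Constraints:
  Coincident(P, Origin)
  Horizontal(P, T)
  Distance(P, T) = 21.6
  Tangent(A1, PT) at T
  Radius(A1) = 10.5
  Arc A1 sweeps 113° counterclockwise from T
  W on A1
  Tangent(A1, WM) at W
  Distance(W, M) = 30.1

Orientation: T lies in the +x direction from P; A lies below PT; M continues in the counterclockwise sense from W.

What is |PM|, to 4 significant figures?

48.49

P is at the origin; PT is horizontal with |PT| = 21.6 and T on the +x side, so T = (21.60, 0.000). Tangency of A1 to PT means the radius AT is perpendicular to PT, so A = T + (0, -10.5) = (21.60, -10.50). On A1, T sits at bearing 90° from A; a 113° counterclockwise sweep puts W at bearing 203°, so W = A + 10.5·(cos 203°, sin 203°) = (11.93, -14.60). Since A1 is tangent to WM there, AW ⟂ WM, so WM runs along (−sin 203°, cos 203°); with |WM| = 30.1, M = (23.70, -42.31). Then |PM| = |M − P| = 48.49.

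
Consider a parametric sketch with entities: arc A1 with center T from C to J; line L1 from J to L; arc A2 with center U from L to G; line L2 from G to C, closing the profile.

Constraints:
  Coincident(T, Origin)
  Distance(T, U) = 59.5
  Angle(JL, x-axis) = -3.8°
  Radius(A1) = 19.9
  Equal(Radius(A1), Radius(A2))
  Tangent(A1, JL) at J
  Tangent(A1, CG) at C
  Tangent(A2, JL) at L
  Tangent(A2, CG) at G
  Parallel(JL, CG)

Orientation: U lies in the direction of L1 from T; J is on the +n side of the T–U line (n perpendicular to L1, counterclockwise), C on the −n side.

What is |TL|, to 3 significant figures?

62.7

The slot axis is L1's direction at -3.8°, so u = (cos -3.8°, sin -3.8°) = (0.998, -0.0663) and n = (−sin -3.8°, cos -3.8°) = (0.0663, 0.998). T is at the origin and U lies 59.5 along u from T, so U = 59.5·u = (59.4, -3.94). Tangency of A1 to both parallel lines with radius 19.9 puts J and C at T ± 19.9·n: J = (1.32, 19.9), C = (-1.32, -19.9). Equal radii place L and G the same way about U: L = U + 19.9·n = (60.7, 15.9), G = U − 19.9·n = (58.1, -23.8). Then |TL| = |L − T| = 62.7.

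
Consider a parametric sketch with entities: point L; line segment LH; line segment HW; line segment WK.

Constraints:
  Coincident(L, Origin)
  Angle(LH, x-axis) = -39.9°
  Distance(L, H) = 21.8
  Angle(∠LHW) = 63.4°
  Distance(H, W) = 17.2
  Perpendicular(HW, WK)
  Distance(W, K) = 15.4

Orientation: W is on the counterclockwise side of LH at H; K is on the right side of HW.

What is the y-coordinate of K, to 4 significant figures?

-0.7877

L is at the origin; LH runs at -39.9° with length 21.8, so H = 21.8·(cos -39.9°, sin -39.9°) = (16.72, -13.98). ∠LHW = 63.4°, so HW runs at -39.9° + (180° − 63.4°) = 76.70° from the x-axis; with |HW| = 17.2, W = H + 17.2·(cos 76.70°, sin 76.70°) = (20.68, 2.755). HW ⟂ WK; with |WK| = 15.4 on the right of HW, K = W + 15.4·(0.9732, -0.2300) = (35.67, -0.7877). So K.y = -0.7877.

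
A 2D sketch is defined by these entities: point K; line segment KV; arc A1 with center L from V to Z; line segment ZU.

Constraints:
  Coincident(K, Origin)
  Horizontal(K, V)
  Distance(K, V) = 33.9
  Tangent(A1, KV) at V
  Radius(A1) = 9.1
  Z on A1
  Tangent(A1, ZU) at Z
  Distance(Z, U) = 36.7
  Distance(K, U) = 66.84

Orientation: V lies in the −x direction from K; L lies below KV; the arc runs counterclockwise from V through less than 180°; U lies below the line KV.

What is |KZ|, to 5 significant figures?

43.288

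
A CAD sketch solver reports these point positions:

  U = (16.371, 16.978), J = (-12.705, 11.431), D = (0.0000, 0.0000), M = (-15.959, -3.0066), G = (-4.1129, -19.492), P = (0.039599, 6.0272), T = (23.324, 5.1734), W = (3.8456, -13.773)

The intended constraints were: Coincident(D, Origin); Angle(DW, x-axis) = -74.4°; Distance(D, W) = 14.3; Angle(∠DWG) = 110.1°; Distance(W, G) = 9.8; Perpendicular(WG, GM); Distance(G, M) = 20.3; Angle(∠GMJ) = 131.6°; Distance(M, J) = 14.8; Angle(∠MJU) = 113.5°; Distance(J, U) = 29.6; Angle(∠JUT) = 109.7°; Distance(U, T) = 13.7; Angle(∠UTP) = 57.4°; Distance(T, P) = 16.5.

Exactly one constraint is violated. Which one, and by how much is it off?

Distance(T, P) = 16.5 — off by 6.80.

D = (0.00, 0.00) ✓; DW at -74.40° ✓; |DW| = 14.30 ✓; ∠DWG = 110.1° ✓; |WG| = 9.800 ✓; ∠(WG, GM) = 90.00° ✓; |GM| = 20.30 ✓; ∠GMJ = 131.6° ✓; |MJ| = 14.80 ✓; ∠MJU = 113.5° ✓; |JU| = 29.60 ✓; ∠JUT = 109.7° ✓; |UT| = 13.70 ✓; ∠UTP = 57.40° ✓; |TP| = 23.30 ✗.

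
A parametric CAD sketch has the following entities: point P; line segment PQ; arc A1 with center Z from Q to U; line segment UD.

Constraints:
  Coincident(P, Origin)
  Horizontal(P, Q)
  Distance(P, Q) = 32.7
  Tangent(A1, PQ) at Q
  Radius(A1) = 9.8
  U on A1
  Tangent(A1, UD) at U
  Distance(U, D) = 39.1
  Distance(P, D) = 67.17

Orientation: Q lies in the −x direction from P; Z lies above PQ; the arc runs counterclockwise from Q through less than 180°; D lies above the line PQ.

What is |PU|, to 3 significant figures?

29.3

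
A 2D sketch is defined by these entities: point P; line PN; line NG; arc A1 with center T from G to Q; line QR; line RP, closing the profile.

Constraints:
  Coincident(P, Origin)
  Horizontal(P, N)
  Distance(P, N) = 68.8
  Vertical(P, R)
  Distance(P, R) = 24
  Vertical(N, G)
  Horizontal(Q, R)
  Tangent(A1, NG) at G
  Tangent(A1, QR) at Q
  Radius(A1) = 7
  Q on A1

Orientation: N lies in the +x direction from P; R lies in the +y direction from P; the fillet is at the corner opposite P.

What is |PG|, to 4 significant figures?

70.87

P is at the origin; P and N share the same y with |PN| = 68.8 and N on the +x side, so N = (68.80, 0.000). P and R share the same x with |PR| = 24.0 and R on the +y side, so R = (0.000, 24.00). The virtual corner opposite P is at (68.80, 24.00). The tangent condition forces TG to be normal to NG and A1 meets QR tangentially, so TQ is at right angles to QR, with radius 7.0, so the center T sits 7.0 in from both sides at T = (61.80, 17.00). That places the tangent points at G = (68.80, 17.00) on NG and Q = (61.80, 24.00) on QR. Then |PG| = |G − P| = 70.87.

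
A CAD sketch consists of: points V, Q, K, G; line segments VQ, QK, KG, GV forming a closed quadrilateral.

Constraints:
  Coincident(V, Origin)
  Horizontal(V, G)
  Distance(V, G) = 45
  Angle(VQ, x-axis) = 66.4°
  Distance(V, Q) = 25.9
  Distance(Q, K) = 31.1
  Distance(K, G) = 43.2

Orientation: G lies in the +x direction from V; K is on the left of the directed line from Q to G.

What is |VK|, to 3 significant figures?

55.1

Checks: |QK| = 31.10 ✓; |KG| = 43.20 ✓.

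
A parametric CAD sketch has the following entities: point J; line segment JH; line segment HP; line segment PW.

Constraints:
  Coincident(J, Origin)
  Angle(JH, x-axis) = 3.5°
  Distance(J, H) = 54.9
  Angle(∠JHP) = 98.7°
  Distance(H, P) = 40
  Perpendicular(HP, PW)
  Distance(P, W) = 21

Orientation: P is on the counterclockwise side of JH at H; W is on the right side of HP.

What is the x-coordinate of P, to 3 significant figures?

58.4

J is at the origin; JH runs at 3.5° with length 54.9, so H = 54.9·(cos 3.5°, sin 3.5°) = (54.8, 3.35). ∠JHP = 98.7°, so HP runs at 3.5° + (180° − 98.7°) = 84.8° from the x-axis; with |HP| = 40.0, P = H + 40.0·(cos 84.8°, sin 84.8°) = (58.4, 43.2). So P.x = 58.4.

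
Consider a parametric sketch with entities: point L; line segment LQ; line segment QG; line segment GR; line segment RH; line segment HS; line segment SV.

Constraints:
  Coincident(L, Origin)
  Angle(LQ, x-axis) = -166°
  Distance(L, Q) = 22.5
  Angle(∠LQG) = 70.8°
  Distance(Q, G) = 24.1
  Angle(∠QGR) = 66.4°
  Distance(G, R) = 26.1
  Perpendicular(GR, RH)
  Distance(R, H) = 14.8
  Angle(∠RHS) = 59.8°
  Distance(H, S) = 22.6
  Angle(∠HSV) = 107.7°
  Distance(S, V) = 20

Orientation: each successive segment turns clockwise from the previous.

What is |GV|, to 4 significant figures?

19.44

L is at the origin; LQ runs at -166.0° with length 22.5, so Q = (-21.83, -5.443). ∠LQG = 70.8° gives QG at 84.80° from the x-axis; with |QG| = 24.1, G = (-19.65, 18.56). ∠QGR = 66.4° gives GR at -28.80° from the x-axis; with |GR| = 26.1, R = (3.224, 5.984). GR is perpendicular to RH, so RH runs at -118.8°; with |RH| = 14.8, H = (-3.906, -6.986). ∠RHS = 59.8° gives HS at 121.0° from the x-axis; with |HS| = 22.6, S = (-15.55, 12.39). ∠HSV = 107.7° gives SV at 48.70° from the x-axis; with |SV| = 20.0, V = (-2.346, 27.41). Then |GV| = |V − G| = 19.44.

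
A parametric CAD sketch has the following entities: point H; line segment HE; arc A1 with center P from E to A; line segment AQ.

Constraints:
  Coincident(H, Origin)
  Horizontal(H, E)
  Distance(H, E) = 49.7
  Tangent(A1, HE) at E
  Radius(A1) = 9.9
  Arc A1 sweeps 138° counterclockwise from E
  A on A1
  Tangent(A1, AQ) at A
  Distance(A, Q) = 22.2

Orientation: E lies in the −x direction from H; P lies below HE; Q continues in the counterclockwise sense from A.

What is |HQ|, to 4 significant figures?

51.16

H is at the origin; H and E share the same y with |HE| = 49.7 and E on the −x side, so E = (-49.70, 0.000). The tangent condition forces PE to be normal to HE, so P = E + (0, -9.9) = (-49.70, -9.900). On A1, E sits at bearing 90° from P; a 138° counterclockwise sweep puts A at bearing 228°, so A = P + 9.9·(cos 228°, sin 228°) = (-56.32, -17.26). A1 meets AQ tangentially, so PA is at right angles to AQ, so AQ runs along (−sin 228°, cos 228°); with |AQ| = 22.2, Q = (-39.83, -32.11). Then |HQ| = |Q − H| = 51.16.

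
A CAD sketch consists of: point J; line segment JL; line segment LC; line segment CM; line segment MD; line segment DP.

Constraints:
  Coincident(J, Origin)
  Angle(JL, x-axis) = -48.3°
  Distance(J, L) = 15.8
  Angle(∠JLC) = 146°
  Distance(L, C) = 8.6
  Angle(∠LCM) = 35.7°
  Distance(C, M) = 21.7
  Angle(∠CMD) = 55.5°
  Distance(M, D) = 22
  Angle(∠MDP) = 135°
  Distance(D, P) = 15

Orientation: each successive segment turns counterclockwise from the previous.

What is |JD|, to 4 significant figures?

18.52

J is at the origin; JL runs at -48.3° with length 15.8, so L = (10.51, -11.80). ∠JLC = 146.0° gives LC at -14.30° from the x-axis; with |LC| = 8.6, C = (18.84, -13.92). ∠LCM = 35.7° gives CM at 130.0° from the x-axis; with |CM| = 21.7, M = (4.896, 2.702). ∠CMD = 55.5° gives MD at -105.5° from the x-axis; with |MD| = 22.0, D = (-0.9836, -18.50). Then |JD| = |D − J| = 18.52.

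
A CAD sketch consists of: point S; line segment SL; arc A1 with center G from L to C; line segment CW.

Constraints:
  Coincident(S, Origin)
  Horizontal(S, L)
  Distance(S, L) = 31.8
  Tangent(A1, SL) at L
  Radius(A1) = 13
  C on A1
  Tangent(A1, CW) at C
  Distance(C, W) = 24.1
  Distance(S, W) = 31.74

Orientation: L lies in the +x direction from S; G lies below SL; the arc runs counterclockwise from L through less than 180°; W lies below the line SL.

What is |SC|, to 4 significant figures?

21.36

Checks: S = (0.00, 0.00) ✓; |GC| = 13.00 ✓; ∠(GC, CW) = 90.00° ✓; |CW| = 24.10 ✓; |SW| = 31.74 ✓.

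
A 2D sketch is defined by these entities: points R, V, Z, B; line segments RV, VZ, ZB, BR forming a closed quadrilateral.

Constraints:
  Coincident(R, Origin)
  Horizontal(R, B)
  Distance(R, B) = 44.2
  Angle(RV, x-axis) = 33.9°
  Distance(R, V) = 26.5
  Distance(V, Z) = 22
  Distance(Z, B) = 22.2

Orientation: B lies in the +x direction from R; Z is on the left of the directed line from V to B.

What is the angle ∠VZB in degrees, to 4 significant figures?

74.24°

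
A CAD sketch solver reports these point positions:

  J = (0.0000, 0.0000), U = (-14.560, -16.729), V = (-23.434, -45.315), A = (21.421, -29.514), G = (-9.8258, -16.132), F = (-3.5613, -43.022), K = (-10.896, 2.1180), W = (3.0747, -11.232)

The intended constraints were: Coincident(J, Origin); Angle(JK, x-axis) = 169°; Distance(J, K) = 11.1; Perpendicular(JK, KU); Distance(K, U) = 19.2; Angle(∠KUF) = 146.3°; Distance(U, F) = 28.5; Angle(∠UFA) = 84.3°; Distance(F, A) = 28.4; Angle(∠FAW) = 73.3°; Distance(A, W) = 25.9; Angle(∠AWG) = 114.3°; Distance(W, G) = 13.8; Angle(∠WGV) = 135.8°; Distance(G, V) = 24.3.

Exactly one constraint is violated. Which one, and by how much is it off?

Distance(G, V) = 24.3 — off by 7.90.

J = (0.00, 0.00) ✓; JK at 169.0° ✓; |JK| = 11.10 ✓; ∠(JK, KU) = 90.00° ✓; |KU| = 19.20 ✓; ∠KUF = 146.3° ✓; |UF| = 28.50 ✓; ∠UFA = 84.30° ✓; |FA| = 28.40 ✓; ∠FAW = 73.30° ✓; |AW| = 25.90 ✓; ∠AWG = 114.3° ✓; |WG| = 13.80 ✓; ∠WGV = 135.8° ✓; |GV| = 32.20 ✗.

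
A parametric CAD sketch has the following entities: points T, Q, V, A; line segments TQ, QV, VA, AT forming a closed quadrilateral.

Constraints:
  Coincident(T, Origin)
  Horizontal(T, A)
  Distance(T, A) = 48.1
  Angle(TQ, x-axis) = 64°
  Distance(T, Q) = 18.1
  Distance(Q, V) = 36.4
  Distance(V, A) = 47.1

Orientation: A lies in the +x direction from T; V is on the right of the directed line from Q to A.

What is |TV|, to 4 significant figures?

20.78

T is at the origin; T and A share the same y with |TA| = 48.1 and A in +x, so A = (48.1, 0). TQ runs at 64.0° with |TQ| = 18.1, so Q = (7.935, 16.27). V is determined by |QV| = 36.4 and |VA| = 47.1 together: it lies at the intersection of circle(Q, 36.4) and circle(A, 47.1). With |QA| = 43.33, the foot of the radical line on QA is 11.36 from Q and the perpendicular offset is √(36.4² − 11.36²) = 34.58. Taking the right-of-QA solution: V = (5.480, -20.05).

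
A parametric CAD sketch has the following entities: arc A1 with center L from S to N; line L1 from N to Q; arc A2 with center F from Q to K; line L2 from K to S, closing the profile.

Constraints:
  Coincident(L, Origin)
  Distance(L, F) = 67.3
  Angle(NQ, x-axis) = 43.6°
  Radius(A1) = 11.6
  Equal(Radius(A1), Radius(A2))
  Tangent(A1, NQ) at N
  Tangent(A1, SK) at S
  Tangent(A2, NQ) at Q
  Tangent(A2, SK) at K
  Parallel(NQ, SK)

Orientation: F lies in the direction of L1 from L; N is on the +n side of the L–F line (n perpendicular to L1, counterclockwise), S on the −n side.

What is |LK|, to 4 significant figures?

68.29

The slot axis is L1's direction at 43.6°, so u = (cos 43.6°, sin 43.6°) = (0.7242, 0.6896) and n = (−sin 43.6°, cos 43.6°) = (-0.6896, 0.7242). L is at the origin and F lies 67.3 along u from L, so F = 67.3·u = (48.74, 46.41). Tangency of A1 to both parallel lines with radius 11.6 puts N and S at L ± 11.6·n: N = (-8.000, 8.400), S = (8.000, -8.400). Equal radii place Q and K the same way about F: Q = F + 11.6·n = (40.74, 54.81), K = F − 11.6·n = (56.74, 38.01). Then |LK| = |K − L| = 68.29.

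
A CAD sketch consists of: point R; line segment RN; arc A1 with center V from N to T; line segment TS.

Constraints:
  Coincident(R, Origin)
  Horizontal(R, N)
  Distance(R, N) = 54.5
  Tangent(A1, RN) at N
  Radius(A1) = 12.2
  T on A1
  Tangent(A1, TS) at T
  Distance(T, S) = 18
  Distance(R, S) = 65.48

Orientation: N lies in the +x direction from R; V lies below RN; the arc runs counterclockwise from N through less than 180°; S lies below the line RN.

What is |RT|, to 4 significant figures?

49.05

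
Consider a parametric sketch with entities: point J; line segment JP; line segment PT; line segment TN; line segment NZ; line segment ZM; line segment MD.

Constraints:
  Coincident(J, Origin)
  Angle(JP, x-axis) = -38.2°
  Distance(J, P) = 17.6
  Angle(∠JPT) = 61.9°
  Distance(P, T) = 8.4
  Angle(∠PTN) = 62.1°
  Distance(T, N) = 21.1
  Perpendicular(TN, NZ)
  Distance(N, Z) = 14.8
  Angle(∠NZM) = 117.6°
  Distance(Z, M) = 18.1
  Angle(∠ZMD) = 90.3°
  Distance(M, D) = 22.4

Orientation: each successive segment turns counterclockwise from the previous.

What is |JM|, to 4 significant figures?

31.58

J is at the origin; JP runs at -38.2° with length 17.6, so P = (13.83, -10.88). ∠JPT = 61.9° gives PT at 79.90° from the x-axis; with |PT| = 8.4, T = (15.30, -2.614). ∠PTN = 62.1° gives TN at -162.2° from the x-axis; with |TN| = 21.1, N = (-4.786, -9.064). TN ⟂ NZ, so NZ runs at -72.20°; with |NZ| = 14.8, Z = (-0.2615, -23.16). ∠NZM = 117.6° gives ZM at -9.800° from the x-axis; with |ZM| = 18.1, M = (17.57, -26.24). Then |JM| = |M − J| = 31.58.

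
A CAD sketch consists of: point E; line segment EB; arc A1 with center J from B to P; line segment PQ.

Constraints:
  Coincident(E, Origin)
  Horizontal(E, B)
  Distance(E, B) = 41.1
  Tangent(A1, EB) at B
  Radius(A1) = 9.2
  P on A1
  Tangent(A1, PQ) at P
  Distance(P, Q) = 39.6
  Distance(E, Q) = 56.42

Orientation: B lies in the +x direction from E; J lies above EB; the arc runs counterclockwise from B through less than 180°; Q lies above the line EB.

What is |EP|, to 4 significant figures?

50.98

Checks: |JP| = 9.200 ✓; ∠(JP, PQ) = 90.00° ✓; |PQ| = 39.60 ✓; |EQ| = 56.42 ✓.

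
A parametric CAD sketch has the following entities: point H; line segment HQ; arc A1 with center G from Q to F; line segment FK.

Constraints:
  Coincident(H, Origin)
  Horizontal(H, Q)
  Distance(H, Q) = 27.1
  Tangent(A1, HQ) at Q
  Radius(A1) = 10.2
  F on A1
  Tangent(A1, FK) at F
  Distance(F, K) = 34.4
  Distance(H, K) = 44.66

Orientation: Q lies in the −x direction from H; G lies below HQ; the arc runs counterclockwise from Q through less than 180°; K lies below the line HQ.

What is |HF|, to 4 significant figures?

38.69

H is at the origin; HQ is horizontal with |HQ| = 27.1 and Q on the −x side, so Q = (-27.10, 0.000). A1 meets HQ tangentially, so GQ is at right angles to HQ, so G = Q + (0, -10.2) = (-27.10, -10.20). Since GF ⟂ FK (tangency), |GK| = √(10.2² + 34.4²) = 35.88 regardless of where F sits on A1. So K lies on both circle(H, 44.66) and circle(G, 35.88); the below-HQ intersection is K = (-12.36, -42.91). F is the foot of the tangent from K: F = (-34.83, -16.86).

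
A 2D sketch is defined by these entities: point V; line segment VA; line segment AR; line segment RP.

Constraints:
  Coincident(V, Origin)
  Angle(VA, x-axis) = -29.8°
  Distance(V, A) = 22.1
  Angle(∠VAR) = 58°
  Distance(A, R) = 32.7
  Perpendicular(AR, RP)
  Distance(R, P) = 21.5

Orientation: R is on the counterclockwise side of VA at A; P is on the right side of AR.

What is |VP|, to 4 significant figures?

45.39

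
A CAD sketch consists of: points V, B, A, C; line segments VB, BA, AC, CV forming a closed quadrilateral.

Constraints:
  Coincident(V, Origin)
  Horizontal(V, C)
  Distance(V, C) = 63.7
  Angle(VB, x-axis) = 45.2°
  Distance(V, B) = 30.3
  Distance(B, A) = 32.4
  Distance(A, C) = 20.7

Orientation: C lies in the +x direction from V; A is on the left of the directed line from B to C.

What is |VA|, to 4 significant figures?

56.53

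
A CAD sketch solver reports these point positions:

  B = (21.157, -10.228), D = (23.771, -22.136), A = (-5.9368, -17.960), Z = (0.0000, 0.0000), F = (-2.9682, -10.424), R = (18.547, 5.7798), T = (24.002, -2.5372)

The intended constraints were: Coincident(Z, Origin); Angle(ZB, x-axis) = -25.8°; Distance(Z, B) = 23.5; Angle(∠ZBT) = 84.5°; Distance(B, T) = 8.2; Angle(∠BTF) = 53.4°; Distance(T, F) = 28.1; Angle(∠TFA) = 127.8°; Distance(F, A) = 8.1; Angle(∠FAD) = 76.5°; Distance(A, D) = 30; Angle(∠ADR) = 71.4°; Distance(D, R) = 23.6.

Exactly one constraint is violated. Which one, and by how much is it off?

Distance(D, R) = 23.6 — off by 4.80.

Z = (0.00, 0.00) ✓; ZB at -25.80° ✓; |ZB| = 23.50 ✓; ∠ZBT = 84.50° ✓; |BT| = 8.200 ✓; ∠BTF = 53.40° ✓; |TF| = 28.10 ✓; ∠TFA = 127.8° ✓; |FA| = 8.100 ✓; ∠FAD = 76.50° ✓; |AD| = 30.00 ✓; ∠ADR = 71.40° ✓; |DR| = 28.40 ✗.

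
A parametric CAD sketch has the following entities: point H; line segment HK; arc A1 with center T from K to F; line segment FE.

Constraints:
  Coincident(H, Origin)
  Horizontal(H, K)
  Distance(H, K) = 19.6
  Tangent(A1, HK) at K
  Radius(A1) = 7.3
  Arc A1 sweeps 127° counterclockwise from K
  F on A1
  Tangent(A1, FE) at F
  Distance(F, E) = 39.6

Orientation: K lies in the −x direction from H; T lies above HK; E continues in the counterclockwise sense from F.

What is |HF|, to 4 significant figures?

18.06

H is at the origin; H and K share the same y with |HK| = 19.6 and K on the −x side, so K = (-19.60, 0.000). A1 meets HK tangentially, so TK is at right angles to HK, so T = K + (0, 7.3) = (-19.60, 7.300). On A1, K sits at bearing -90° from T; a 127° counterclockwise sweep puts F at bearing 37°, so F = T + 7.3·(cos 37°, sin 37°) = (-13.77, 11.69). Then |HF| = |F − H| = 18.06.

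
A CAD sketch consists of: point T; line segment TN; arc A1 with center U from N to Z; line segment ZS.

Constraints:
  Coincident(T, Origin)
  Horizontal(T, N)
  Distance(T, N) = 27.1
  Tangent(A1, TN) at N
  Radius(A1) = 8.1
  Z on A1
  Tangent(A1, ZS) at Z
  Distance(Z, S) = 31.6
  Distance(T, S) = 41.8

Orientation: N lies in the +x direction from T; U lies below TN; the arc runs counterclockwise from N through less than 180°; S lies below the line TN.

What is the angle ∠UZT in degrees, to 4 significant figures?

165.0°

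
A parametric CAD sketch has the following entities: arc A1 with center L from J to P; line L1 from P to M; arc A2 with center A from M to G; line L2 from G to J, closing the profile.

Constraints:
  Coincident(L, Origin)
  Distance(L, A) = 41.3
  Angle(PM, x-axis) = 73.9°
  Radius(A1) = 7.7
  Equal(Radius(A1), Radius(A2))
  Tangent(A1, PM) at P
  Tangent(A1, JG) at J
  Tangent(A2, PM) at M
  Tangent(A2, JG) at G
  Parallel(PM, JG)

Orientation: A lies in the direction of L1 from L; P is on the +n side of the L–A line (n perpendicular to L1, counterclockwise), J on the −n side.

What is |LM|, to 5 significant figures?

42.012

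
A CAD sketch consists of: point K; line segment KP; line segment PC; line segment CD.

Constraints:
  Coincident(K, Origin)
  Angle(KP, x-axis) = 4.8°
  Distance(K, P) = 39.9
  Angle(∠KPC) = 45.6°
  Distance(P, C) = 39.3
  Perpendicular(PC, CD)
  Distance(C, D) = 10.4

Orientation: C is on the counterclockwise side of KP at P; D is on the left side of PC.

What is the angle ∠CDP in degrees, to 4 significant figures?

75.18°

∠KPC = 45.6°, so PC runs at 4.8° + (180° − 45.6°) = 139.2° from the x-axis; with |PC| = 39.3, C = P + 39.3·(cos 139.2°, sin 139.2°) = (10.01, 29.02). PC ⟂ CD; with |CD| = 10.4 on the left of PC, D = C + 10.4·(-0.6534, -0.7570) = (3.215, 21.15). Then cos ∠CDP = DC·DP / (|DC||DP|), giving 75.18°.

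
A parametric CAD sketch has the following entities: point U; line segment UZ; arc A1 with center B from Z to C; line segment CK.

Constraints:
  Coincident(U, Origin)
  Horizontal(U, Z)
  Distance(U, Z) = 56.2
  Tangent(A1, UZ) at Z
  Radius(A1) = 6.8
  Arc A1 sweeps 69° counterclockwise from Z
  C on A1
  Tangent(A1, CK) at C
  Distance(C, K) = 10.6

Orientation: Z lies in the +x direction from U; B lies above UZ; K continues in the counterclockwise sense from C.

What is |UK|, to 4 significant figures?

67.86

U is at the origin; UZ is horizontal with |UZ| = 56.2 and Z on the +x side, so Z = (56.20, 0.000). The tangent condition forces BZ to be normal to UZ, so B = Z + (0, 6.8) = (56.20, 6.800). On A1, Z sits at bearing -90° from B; a 69° counterclockwise sweep puts C at bearing -21°, so C = B + 6.8·(cos -21°, sin -21°) = (62.55, 4.363). The tangent condition forces BC to be normal to CK, so CK runs along (−sin -21°, cos -21°); with |CK| = 10.6, K = (66.35, 14.26). Then |UK| = |K − U| = 67.86.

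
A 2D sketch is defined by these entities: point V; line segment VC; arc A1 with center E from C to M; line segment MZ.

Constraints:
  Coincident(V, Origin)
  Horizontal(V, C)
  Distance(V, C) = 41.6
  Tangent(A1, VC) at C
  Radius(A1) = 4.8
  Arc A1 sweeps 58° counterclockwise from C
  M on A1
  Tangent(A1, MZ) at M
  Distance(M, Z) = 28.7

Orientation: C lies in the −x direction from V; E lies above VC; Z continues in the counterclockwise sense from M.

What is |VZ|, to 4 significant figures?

34.72

On A1, C sits at bearing -90° from E; a 58° counterclockwise sweep puts M at bearing -32°, so M = E + 4.8·(cos -32°, sin -32°) = (-37.53, 2.256). The tangent condition forces EM to be normal to MZ, so MZ runs along (−sin -32°, cos -32°); with |MZ| = 28.7, Z = (-22.32, 26.60). Then |VZ| = |Z − V| = 34.72.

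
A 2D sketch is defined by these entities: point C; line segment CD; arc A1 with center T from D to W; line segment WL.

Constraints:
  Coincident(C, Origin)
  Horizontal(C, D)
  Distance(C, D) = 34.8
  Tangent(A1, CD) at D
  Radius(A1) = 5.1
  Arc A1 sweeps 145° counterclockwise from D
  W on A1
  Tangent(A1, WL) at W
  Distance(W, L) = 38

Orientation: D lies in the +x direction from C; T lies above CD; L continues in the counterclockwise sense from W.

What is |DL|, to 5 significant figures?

41.964

C is at the origin; C and D share the same y with |CD| = 34.8 and D on the +x side, so D = (34.800, 0.0000). Tangency of A1 to CD means the radius TD is perpendicular to CD, so T = D + (0, 5.1) = (34.800, 5.1000). On A1, D sits at bearing -90° from T; a 145° counterclockwise sweep puts W at bearing 55°, so W = T + 5.1·(cos 55°, sin 55°) = (37.725, 9.2777). A1 meets WL tangentially, so TW is at right angles to WL, so WL runs along (−sin 55°, cos 55°); with |WL| = 38.0, L = (6.5975, 31.074). Then |DL| = |L − D| = 41.964.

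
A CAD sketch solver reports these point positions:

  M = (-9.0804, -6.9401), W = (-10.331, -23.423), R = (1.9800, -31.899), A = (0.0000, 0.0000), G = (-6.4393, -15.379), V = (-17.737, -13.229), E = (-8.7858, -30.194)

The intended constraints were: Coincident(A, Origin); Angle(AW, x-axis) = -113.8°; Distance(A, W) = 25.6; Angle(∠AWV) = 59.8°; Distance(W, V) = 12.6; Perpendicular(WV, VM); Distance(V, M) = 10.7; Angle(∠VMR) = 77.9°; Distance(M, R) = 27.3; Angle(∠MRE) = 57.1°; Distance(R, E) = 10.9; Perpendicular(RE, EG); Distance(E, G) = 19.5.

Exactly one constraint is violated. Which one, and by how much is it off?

Distance(E, G) = 19.5 — off by 4.50.

A = (0.00, 0.00) ✓; AW at -113.8° ✓; |AW| = 25.60 ✓; ∠AWV = 59.80° ✓; |WV| = 12.60 ✓; ∠(WV, VM) = 90.00° ✓; |VM| = 10.70 ✓; ∠VMR = 77.90° ✓; |MR| = 27.30 ✓; ∠MRE = 57.10° ✓; |RE| = 10.90 ✓; ∠(RE, EG) = 90.00° ✓; |EG| = 15.00 ✗.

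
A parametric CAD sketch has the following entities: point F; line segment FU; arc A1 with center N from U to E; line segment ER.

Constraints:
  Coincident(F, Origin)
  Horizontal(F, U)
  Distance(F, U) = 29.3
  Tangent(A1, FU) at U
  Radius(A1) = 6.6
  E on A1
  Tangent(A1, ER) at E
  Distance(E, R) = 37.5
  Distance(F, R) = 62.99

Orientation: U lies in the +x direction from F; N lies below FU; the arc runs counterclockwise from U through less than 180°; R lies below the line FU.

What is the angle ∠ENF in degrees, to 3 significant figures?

54.9°

F is at the origin; FU is horizontal with |FU| = 29.3 and U on the +x side, so U = (29.3, 0.00). The tangent condition forces NU to be normal to FU, so N = U + (0, -6.6) = (29.3, -6.60). Since NE ⟂ ER (tangency), |NR| = √(6.6² + 37.5²) = 38.1 regardless of where E sits on A1. So R lies on both circle(F, 62.99) and circle(N, 38.1); the below-FU intersection is R = (49.6, -38.8). E is the foot of the tangent from R: E = (24.4, -11.0).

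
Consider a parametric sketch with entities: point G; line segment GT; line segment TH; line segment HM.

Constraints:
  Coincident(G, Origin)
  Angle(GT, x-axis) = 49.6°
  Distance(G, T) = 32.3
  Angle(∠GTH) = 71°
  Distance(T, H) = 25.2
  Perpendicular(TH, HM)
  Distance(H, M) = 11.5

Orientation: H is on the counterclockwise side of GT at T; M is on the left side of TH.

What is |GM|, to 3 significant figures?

24.0

G is at the origin; GT runs at 49.6° with length 32.3, so T = 32.3·(cos 49.6°, sin 49.6°) = (20.9, 24.6). ∠GTH = 71.0°, so TH runs at 49.6° + (180° − 71.0°) = 159° from the x-axis; with |TH| = 25.2, H = T + 25.2·(cos 159°, sin 159°) = (-2.53, 33.8). TH ⟂ HM; with |HM| = 11.5 on the left of TH, M = H + 11.5·(-0.365, -0.931) = (-6.72, 23.1). Then |GM| = |M − G| = 24.0.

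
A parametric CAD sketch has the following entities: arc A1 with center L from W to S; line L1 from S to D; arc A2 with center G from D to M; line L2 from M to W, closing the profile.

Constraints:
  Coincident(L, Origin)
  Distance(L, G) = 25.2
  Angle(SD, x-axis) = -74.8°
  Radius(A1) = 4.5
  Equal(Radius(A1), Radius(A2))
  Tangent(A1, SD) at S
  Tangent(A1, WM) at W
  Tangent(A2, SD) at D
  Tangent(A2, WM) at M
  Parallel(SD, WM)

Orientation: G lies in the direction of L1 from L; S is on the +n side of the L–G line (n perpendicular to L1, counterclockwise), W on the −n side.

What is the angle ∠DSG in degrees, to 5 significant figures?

10.125°

The slot axis is L1's direction at -74.8°, so u = (cos -74.8°, sin -74.8°) = (0.26219, -0.96502) and n = (−sin -74.8°, cos -74.8°) = (0.96502, 0.26219). L is at the origin and G lies 25.2 along u from L, so G = 25.2·u = (6.6072, -24.318). Tangency of A1 to both parallel lines with radius 4.5 puts S and W at L ± 4.5·n: S = (4.3426, 1.1799), W = (-4.3426, -1.1799). Equal radii place D and M the same way about G: D = G + 4.5·n = (10.950, -23.139), M = G − 4.5·n = (2.2646, -25.498). Then cos ∠DSG = SD·SG / (|SD||SG|), giving 10.125°.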